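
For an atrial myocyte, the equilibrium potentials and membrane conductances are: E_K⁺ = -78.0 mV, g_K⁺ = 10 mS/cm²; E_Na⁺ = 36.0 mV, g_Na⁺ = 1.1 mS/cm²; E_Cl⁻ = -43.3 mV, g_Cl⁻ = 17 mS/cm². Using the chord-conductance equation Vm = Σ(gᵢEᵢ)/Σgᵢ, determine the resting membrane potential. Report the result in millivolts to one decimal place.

Σ gᵢEᵢ = 10·(-78.0) + 1.1·(36.0) + 17·(-43.3) = -1476.50
Σ gᵢ = 10 + 1.1 + 17 = 28.1
Vm = -1476.50 / 28.1 = -52.54 mV

-52.5 mV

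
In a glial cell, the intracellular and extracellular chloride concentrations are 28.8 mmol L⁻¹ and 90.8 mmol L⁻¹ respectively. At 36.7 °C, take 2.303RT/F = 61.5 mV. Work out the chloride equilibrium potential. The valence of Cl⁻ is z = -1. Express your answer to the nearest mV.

E = (61.5/z) · log₁₀([Cl⁻]_out/[Cl⁻]_in) with z = -1.
For an anion, dividing by z = -1 reverses the sign.
= (61.5/-1) · log₁₀(90.8/28.8) = -61.50 · log₁₀(3.153)
= -61.50 · (0.4987) = -30.67 mV

-31 mV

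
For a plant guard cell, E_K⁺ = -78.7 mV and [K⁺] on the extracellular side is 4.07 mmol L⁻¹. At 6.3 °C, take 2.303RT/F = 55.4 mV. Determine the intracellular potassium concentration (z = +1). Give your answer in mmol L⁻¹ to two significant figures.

Nernst: E = (55.4/1) · log₁₀([out]/[in]), so log₁₀([out]/[in]) = -78.7 × 1 / 55.4 = -1.4206.
[out]/[in] = 10^(-1.4206) = 0.03797.
[in] = 4.07 / 0.03797 = 107.2 mmol L⁻¹.

110 mmol L⁻¹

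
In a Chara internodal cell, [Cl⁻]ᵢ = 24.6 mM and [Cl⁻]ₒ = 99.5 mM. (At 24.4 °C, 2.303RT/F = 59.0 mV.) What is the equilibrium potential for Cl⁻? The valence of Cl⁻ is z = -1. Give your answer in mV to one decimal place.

E = (59.0/z) · log₁₀([Cl⁻]_out/[Cl⁻]_in) with z = -1.
For an anion, dividing by z = -1 reverses the sign.
= (59.0/-1) · log₁₀(99.5/24.6) = -59.00 · log₁₀(4.045)
= -59.00 · (0.6069) = -35.81 mV

-35.8 mV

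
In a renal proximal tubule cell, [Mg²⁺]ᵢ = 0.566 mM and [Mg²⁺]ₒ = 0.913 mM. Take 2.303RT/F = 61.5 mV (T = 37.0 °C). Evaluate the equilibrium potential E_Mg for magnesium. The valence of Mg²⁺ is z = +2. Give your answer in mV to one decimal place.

E = (61.5/z) · log₁₀([Mg²⁺]_out/[Mg²⁺]_in) with z = +2.
= (61.5/2) · log₁₀(0.913/0.566) = 30.75 · log₁₀(1.613)
= 30.75 · (0.2077) = 6.39 mV

6.4 mV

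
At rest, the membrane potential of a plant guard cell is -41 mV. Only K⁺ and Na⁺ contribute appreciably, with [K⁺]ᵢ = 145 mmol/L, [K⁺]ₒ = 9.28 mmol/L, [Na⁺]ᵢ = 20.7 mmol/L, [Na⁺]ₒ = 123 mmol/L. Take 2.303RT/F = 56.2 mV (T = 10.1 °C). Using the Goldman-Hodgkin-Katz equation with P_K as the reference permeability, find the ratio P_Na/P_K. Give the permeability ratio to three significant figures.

Let α = P_Na/P_K. GHK: Vm = 56.2·log₁₀[(Kₒ + α·Naₒ)/(Kᵢ + α·Naᵢ)].
10^(Vm/56.2) = 10^(-41.0/56.2) = 0.18641
So 0.18641·(Kᵢ + α·Naᵢ) = Kₒ + α·Naₒ → α = (0.18641·145.0 − 9.28) / (123.0 − 0.18641·20.7)
α = (27.03 − 9.28) / (123.0 − 3.859) = 17.75/119.1 = 0.149

0.149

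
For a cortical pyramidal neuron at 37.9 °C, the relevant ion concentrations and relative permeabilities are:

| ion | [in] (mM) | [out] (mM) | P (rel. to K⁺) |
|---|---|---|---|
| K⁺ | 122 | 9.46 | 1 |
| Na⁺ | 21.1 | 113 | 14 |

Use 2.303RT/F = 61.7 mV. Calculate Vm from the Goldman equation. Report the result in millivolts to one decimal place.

Vm = 61.7 · log₁₀[(Σ P·[cation]ₒ + Σ P·[anion]ᵢ) / (Σ P·[cation]ᵢ + Σ P·[anion]ₒ)]
Numerator = 1×9.46 + 14×113 = 1591
Denominator = 1×122 + 14×21.1 = 417.4
Vm = 61.7 · log₁₀(3.8128) = 61.7 × (0.5812) = 35.86 mV

35.9 mV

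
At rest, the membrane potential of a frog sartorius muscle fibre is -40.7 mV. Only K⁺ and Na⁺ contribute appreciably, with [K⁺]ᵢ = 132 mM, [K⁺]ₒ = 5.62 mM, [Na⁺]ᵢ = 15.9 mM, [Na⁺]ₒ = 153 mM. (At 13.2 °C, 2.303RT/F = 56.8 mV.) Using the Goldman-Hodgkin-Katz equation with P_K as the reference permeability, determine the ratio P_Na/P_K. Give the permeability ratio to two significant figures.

0.13

Let α = P_Na/P_K. GHK: Vm = 56.8·log₁₀[(Kₒ + α·Naₒ)/(Kᵢ + α·Naᵢ)].
10^(Vm/56.8) = 10^(-40.7/56.8) = 0.19207
So 0.19207·(Kᵢ + α·Naᵢ) = Kₒ + α·Naₒ → α = (0.19207·132.0 − 5.62) / (153.0 − 0.19207·15.9)
α = (25.35 − 5.62) / (153.0 − 3.054) = 19.73/149.9 = 0.1316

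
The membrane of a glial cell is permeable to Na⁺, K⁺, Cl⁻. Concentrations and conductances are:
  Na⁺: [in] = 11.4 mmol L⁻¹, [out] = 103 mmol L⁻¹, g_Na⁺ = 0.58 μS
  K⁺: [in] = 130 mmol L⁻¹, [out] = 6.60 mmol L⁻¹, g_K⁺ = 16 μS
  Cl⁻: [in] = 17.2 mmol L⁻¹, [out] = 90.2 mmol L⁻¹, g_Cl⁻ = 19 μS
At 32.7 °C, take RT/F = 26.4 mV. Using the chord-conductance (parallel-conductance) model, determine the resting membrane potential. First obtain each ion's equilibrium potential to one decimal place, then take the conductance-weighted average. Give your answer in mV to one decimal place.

E_Na⁺ = (26.4/1)·ln(103/11.4) = 58.1 mV
E_K⁺ = (26.4/1)·ln(6.60/130) = -78.7 mV
E_Cl⁻ = (26.4/-1)·ln(90.2/17.2) = -43.7 mV
Vm = (Σ gᵢEᵢ)/(Σ gᵢ) = (0.58·58.1 + 16·-78.7 + 19·-43.7) / (0.58 + 16 + 19)
= -2055.80 / 35.58 = -57.78 mV

-57.8 mV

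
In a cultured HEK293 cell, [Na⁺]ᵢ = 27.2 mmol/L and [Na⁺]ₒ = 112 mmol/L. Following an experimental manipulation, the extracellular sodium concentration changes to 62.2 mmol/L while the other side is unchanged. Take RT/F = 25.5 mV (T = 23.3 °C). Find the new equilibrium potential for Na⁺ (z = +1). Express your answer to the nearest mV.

21 mV

After the shift: [Na⁺]_out = 62.2, [Na⁺]_in = 27.2 mmol/L.
E_new = (25.5/1)·ln(62.2/27.2) = 25.50 · (0.8271) = 21.09 mV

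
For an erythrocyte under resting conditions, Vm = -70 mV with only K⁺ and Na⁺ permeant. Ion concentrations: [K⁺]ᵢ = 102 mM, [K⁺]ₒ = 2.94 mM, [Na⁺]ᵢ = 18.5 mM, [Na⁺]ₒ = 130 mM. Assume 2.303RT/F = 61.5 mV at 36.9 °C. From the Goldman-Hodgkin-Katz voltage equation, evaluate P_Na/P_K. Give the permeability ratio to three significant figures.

0.0348

Let α = P_Na/P_K. GHK: Vm = 61.5·log₁₀[(Kₒ + α·Naₒ)/(Kᵢ + α·Naᵢ)].
10^(Vm/61.5) = 10^(-70.0/61.5) = 0.072743
So 0.072743·(Kᵢ + α·Naᵢ) = Kₒ + α·Naₒ → α = (0.072743·102.0 − 2.94) / (130.0 − 0.072743·18.5)
α = (7.42 − 2.94) / (130.0 − 1.346) = 4.48/128.7 = 0.03482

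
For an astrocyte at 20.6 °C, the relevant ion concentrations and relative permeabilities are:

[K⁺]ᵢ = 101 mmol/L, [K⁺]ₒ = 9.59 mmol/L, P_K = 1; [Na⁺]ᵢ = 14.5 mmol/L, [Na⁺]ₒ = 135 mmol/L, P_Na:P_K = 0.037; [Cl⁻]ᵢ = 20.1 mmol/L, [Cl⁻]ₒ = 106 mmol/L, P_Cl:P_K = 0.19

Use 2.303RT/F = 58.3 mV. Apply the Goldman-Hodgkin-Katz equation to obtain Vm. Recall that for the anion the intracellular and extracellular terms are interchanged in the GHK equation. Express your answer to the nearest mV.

Vm = 58.3 · log₁₀[(Σ P·[cation]ₒ + Σ P·[anion]ᵢ) / (Σ P·[cation]ᵢ + Σ P·[anion]ₒ)]
Numerator = 1×9.59 + 0.037×135 + 0.19×20.1 = 18.4
Denominator = 1×101 + 0.037×14.5 + 0.19×106 = 121.7
Vm = 58.3 · log₁₀(0.15125) = 58.3 × (-0.8203) = -47.82 mV

-48 mV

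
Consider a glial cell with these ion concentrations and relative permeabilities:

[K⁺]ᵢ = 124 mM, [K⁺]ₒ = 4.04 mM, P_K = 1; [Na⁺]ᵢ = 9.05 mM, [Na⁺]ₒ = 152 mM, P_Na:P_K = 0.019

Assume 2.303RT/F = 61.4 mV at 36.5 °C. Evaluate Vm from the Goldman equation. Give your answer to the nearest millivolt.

-77 mV

Vm = 61.4 · log₁₀[(Σ P·[cation]ₒ + Σ P·[anion]ᵢ) / (Σ P·[cation]ᵢ + Σ P·[anion]ₒ)]
Numerator = 1×4.04 + 0.019×152 = 6.928
Denominator = 1×124 + 0.019×9.05 = 124.2
Vm = 61.4 · log₁₀(0.055794) = 61.4 × (-1.2534) = -76.96 mV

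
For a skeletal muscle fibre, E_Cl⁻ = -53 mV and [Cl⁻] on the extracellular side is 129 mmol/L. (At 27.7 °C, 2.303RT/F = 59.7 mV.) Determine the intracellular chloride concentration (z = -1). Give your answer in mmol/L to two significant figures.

17 mmol/L

Nernst: E = (59.7/-1) · log₁₀([out]/[in]), so log₁₀([out]/[in]) = -53.0 × -1 / 59.7 = 0.8878.
[out]/[in] = 10^(0.8878) = 7.723.
[in] = 129 / 7.723 = 16.7 mmol/L.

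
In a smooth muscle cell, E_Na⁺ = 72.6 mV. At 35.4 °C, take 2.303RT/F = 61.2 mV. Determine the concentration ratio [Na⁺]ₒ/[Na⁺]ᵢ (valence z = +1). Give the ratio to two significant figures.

15

log₁₀([out]/[in]) = E·z/(61.2) = 72.6 × 1 / 61.2 = 1.1863
[out]/[in] = 10^(1.1863) = 15.36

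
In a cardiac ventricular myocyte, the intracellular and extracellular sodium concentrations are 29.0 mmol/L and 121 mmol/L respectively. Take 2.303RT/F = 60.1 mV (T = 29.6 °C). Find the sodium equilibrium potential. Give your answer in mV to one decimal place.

37.3 mV

E = (60.1/z) · log₁₀([Na⁺]_out/[Na⁺]_in) with z = +1.
= (60.1/1) · log₁₀(121/29.0) = 60.10 · log₁₀(4.172)
= 60.10 · (0.6204) = 37.29 mV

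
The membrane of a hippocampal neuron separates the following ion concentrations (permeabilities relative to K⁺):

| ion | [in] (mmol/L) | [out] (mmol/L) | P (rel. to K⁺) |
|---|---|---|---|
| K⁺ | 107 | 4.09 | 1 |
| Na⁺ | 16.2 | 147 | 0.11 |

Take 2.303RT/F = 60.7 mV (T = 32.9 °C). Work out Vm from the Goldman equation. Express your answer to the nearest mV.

Vm = 60.7 · log₁₀[(Σ P·[cation]ₒ + Σ P·[anion]ᵢ) / (Σ P·[cation]ᵢ + Σ P·[anion]ₒ)]
Numerator = 1×4.09 + 0.11×147 = 20.26
Denominator = 1×107 + 0.11×16.2 = 108.8
Vm = 60.7 · log₁₀(0.18624) = 60.7 × (-0.7299) = -44.31 mV

-44 mV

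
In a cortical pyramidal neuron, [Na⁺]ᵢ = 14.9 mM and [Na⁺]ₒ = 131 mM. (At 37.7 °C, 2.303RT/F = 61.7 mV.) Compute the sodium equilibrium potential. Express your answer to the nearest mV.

58 mV

E = (61.7/z) · log₁₀([Na⁺]_out/[Na⁺]_in) with z = +1.
= (61.7/1) · log₁₀(131/14.9) = 61.70 · log₁₀(8.792)
= 61.70 · (0.9441) = 58.25 mV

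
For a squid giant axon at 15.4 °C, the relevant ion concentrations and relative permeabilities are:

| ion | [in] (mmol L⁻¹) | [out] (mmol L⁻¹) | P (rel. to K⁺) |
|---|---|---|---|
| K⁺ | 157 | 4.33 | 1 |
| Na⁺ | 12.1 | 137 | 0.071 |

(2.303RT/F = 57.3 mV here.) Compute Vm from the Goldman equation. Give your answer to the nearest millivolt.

Vm = 57.3 · log₁₀[(Σ P·[cation]ₒ + Σ P·[anion]ᵢ) / (Σ P·[cation]ᵢ + Σ P·[anion]ₒ)]
Numerator = 1×4.33 + 0.071×137 = 14.06
Denominator = 1×157 + 0.071×12.1 = 157.9
Vm = 57.3 · log₁₀(0.089048) = 57.3 × (-1.0504) = -60.19 mV

-60 mV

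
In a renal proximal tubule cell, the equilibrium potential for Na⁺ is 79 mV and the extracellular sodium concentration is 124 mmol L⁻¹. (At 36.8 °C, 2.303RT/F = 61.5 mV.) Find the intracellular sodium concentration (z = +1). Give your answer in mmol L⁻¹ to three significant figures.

Nernst: E = (61.5/1) · log₁₀([out]/[in]), so log₁₀([out]/[in]) = 79.0 × 1 / 61.5 = 1.2846.
[out]/[in] = 10^(1.2846) = 19.26.
[in] = 124 / 19.26 = 6.44 mmol L⁻¹.

6.44 mmol L⁻¹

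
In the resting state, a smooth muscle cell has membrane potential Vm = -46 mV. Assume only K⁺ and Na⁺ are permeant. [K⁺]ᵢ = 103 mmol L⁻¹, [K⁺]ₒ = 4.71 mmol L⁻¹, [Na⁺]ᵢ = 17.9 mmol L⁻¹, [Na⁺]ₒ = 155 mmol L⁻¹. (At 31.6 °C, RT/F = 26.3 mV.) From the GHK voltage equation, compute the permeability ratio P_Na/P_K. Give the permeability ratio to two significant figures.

Let α = P_Na/P_K. GHK: Vm = 26.3·ln[(Kₒ + α·Naₒ)/(Kᵢ + α·Naᵢ)].
e^(Vm/26.3) = e^(-46.0/26.3) = 0.17394
So 0.17394·(Kᵢ + α·Naᵢ) = Kₒ + α·Naₒ → α = (0.17394·103.0 − 4.71) / (155.0 − 0.17394·17.9)
α = (17.92 − 4.71) / (155.0 − 3.114) = 13.21/151.9 = 0.08694

0.087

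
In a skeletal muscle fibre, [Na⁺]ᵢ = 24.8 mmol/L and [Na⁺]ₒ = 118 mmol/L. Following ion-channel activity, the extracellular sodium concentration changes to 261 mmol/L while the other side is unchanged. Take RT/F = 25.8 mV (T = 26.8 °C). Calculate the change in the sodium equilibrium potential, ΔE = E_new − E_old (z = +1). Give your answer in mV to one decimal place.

20.5 mV

E_old = (25.8/1)·ln(118/24.8) = 40.24 mV
E_new = (25.8/1)·ln(261/24.8) = 60.72 mV
ΔE = 60.72 − (40.24) = 20.48 mV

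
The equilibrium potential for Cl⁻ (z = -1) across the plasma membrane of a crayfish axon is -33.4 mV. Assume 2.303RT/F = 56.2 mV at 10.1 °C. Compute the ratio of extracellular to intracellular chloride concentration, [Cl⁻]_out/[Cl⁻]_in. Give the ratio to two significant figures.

3.9

log₁₀([out]/[in]) = E·z/(56.2) = -33.4 × -1 / 56.2 = 0.5943
[out]/[in] = 10^(0.5943) = 3.929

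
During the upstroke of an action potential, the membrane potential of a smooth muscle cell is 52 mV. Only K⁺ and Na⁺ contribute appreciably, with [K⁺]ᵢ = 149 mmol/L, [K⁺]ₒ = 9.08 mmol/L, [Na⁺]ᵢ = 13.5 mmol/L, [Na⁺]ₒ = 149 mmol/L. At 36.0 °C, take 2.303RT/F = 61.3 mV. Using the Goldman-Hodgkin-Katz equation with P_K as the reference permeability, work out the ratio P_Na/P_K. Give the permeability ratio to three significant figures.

Let α = P_Na/P_K. GHK: Vm = 61.3·log₁₀[(Kₒ + α·Naₒ)/(Kᵢ + α·Naᵢ)].
10^(Vm/61.3) = 10^(52.0/61.3) = 7.0516
So 7.0516·(Kᵢ + α·Naᵢ) = Kₒ + α·Naₒ → α = (7.0516·149.0 − 9.08) / (149.0 − 7.0516·13.5)
α = (1051 − 9.08) / (149.0 − 95.2) = 1042/53.8 = 19.36

19.4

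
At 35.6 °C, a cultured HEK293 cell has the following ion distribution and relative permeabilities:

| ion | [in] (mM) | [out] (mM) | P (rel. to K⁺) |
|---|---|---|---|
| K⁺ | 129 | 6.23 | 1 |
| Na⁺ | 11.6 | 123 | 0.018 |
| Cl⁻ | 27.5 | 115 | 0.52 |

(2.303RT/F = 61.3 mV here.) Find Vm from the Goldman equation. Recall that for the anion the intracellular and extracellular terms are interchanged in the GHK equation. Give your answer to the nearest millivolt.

Vm = 61.3 · log₁₀[(Σ P·[cation]ₒ + Σ P·[anion]ᵢ) / (Σ P·[cation]ᵢ + Σ P·[anion]ₒ)]
Numerator = 1×6.23 + 0.018×123 + 0.52×27.5 = 22.74
Denominator = 1×129 + 0.018×11.6 + 0.52×115 = 189
Vm = 61.3 · log₁₀(0.12033) = 61.3 × (-0.9196) = -56.37 mV

-56 mV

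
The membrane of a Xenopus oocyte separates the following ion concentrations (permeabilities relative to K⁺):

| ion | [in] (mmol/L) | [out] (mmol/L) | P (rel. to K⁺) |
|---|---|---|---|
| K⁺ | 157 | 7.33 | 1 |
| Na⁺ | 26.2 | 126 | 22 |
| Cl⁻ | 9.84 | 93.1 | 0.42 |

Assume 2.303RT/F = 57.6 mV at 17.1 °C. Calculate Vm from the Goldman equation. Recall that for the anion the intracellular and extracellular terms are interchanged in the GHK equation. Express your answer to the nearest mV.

32 mV

Vm = 57.6 · log₁₀[(Σ P·[cation]ₒ + Σ P·[anion]ᵢ) / (Σ P·[cation]ᵢ + Σ P·[anion]ₒ)]
Numerator = 1×7.33 + 22×126 + 0.42×9.84 = 2783
Denominator = 1×157 + 22×26.2 + 0.42×93.1 = 772.5
Vm = 57.6 · log₁₀(3.6032) = 57.6 × (0.5567) = 32.07 mV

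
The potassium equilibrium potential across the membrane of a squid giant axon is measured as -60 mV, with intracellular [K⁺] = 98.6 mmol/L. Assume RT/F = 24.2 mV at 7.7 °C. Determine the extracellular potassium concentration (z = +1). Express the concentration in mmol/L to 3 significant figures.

Nernst: E = (24.2/1) · ln([out]/[in]), so ln([out]/[in]) = -60.0 × 1 / 24.2 = -2.4793.
[out]/[in] = e^(-2.4793) = 0.0838.
[out] = 0.0838 × 98.6 = 8.263 mmol/L.

8.26 mmol/L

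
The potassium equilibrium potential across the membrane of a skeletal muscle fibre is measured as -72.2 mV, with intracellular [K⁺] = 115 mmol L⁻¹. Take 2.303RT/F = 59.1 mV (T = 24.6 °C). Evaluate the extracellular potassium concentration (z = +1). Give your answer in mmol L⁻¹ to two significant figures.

6.9 mmol L⁻¹

Nernst: E = (59.1/1) · log₁₀([out]/[in]), so log₁₀([out]/[in]) = -72.2 × 1 / 59.1 = -1.2217.
[out]/[in] = 10^(-1.2217) = 0.06003.
[out] = 0.06003 × 115 = 6.903 mmol L⁻¹.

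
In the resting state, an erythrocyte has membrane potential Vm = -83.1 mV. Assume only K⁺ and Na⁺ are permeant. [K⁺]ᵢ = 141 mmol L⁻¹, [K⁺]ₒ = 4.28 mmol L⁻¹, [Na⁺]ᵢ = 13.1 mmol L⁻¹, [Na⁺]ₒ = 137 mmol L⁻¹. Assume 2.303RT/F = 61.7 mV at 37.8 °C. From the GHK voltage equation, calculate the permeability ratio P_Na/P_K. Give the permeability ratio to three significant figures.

0.0151

Let α = P_Na/P_K. GHK: Vm = 61.7·log₁₀[(Kₒ + α·Naₒ)/(Kᵢ + α·Naᵢ)].
10^(Vm/61.7) = 10^(-83.1/61.7) = 0.044995
So 0.044995·(Kᵢ + α·Naᵢ) = Kₒ + α·Naₒ → α = (0.044995·141.0 − 4.28) / (137.0 − 0.044995·13.1)
α = (6.344 − 4.28) / (137.0 − 0.5894) = 2.064/136.4 = 0.01513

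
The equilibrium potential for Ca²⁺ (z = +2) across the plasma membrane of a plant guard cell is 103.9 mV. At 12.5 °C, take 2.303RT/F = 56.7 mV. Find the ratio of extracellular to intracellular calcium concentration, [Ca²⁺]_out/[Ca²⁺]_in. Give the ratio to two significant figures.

log₁₀([out]/[in]) = E·z/(56.7) = 103.9 × 2 / 56.7 = 3.6649
[out]/[in] = 10^(3.6649) = 4623

4600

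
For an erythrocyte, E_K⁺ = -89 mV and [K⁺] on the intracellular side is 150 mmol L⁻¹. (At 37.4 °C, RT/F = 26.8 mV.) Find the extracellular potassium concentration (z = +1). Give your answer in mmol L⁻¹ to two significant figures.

5.4 mmol L⁻¹

Nernst: E = (26.8/1) · ln([out]/[in]), so ln([out]/[in]) = -89.0 × 1 / 26.8 = -3.3209.
[out]/[in] = e^(-3.3209) = 0.03612.
[out] = 0.03612 × 150 = 5.418 mmol L⁻¹.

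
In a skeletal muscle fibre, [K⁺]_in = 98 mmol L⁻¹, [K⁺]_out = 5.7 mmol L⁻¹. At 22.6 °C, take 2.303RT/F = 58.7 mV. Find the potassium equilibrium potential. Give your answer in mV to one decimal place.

-72.5 mV

E = (58.7/z) · log₁₀([K⁺]_out/[K⁺]_in) with z = +1.
= (58.7/1) · log₁₀(5.7/98) = 58.70 · log₁₀(0.05816)
= 58.70 · (-1.2354) = -72.52 mV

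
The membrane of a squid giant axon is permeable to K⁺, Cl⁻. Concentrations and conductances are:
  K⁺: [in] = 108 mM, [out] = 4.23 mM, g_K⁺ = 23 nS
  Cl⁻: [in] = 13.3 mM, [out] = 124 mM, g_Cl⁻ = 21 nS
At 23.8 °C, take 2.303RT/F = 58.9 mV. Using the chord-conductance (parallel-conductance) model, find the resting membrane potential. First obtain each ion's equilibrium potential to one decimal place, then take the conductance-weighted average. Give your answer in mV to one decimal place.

E_K⁺ = (58.9/1)·log₁₀(4.23/108) = -82.9 mV
E_Cl⁻ = (58.9/-1)·log₁₀(124/13.3) = -57.1 mV
Vm = (Σ gᵢEᵢ)/(Σ gᵢ) = (23·-82.9 + 21·-57.1) / (23 + 21)
= -3105.80 / 44 = -70.59 mV

-70.6 mV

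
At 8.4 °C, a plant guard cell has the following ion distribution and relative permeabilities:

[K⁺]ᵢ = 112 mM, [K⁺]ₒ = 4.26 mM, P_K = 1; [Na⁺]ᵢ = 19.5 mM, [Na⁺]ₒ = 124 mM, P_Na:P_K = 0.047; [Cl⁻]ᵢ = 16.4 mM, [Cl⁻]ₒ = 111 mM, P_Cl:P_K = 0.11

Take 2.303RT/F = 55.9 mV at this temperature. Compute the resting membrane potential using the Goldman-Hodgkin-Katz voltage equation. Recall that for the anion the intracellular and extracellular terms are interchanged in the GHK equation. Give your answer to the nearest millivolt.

Vm = 55.9 · log₁₀[(Σ P·[cation]ₒ + Σ P·[anion]ᵢ) / (Σ P·[cation]ᵢ + Σ P·[anion]ₒ)]
Numerator = 1×4.26 + 0.047×124 + 0.11×16.4 = 11.89
Denominator = 1×112 + 0.047×19.5 + 0.11×111 = 125.1
Vm = 55.9 · log₁₀(0.09504) = 55.9 × (-1.0221) = -57.14 mV

-57 mV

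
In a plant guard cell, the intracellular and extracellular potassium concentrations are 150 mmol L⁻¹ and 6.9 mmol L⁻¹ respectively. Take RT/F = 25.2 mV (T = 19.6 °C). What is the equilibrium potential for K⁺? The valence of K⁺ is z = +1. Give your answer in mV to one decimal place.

E = (25.2/z) · ln([K⁺]_out/[K⁺]_in) with z = +1.
= (25.2/1) · ln(6.9/150) = 25.20 · ln(0.046)
= 25.20 · (-3.0791) = -77.59 mV

-77.6 mV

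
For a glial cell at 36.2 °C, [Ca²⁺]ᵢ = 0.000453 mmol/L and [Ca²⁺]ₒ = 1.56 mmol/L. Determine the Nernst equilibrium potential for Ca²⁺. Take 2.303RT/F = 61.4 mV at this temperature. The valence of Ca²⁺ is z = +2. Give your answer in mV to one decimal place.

E = (61.4/z) · log₁₀([Ca²⁺]_out/[Ca²⁺]_in) with z = +2.
= (61.4/2) · log₁₀(1.56/0.000453) = 30.70 · log₁₀(3444)
= 30.70 · (3.5370) = 108.59 mV

108.6 mV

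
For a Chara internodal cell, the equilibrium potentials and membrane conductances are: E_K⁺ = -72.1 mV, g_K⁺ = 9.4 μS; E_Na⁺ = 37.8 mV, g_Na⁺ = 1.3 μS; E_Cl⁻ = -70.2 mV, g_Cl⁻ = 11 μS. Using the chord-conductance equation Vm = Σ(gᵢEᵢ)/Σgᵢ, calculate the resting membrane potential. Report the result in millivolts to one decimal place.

Σ gᵢEᵢ = 9.4·(-72.1) + 1.3·(37.8) + 11·(-70.2) = -1400.80
Σ gᵢ = 9.4 + 1.3 + 11 = 21.7
Vm = -1400.80 / 21.7 = -64.55 mV

-64.6 mV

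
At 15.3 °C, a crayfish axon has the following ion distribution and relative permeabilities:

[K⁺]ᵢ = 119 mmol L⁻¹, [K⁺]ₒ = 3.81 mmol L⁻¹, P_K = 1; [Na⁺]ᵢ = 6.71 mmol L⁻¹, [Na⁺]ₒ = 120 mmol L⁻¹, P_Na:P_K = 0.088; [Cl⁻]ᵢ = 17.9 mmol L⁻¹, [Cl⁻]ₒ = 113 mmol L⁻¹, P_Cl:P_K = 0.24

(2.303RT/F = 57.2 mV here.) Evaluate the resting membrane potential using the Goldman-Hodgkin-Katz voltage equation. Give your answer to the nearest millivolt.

-51 mV

Vm = 57.2 · log₁₀[(Σ P·[cation]ₒ + Σ P·[anion]ᵢ) / (Σ P·[cation]ᵢ + Σ P·[anion]ₒ)]
Numerator = 1×3.81 + 0.088×120 + 0.24×17.9 = 18.67
Denominator = 1×119 + 0.088×6.71 + 0.24×113 = 146.7
Vm = 57.2 · log₁₀(0.12723) = 57.2 × (-0.8954) = -51.22 mV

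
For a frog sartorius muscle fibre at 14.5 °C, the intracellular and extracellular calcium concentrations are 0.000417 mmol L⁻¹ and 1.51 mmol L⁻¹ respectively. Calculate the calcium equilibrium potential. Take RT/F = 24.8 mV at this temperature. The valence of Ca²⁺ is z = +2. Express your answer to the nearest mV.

102 mV

E = (24.8/z) · ln([Ca²⁺]_out/[Ca²⁺]_in) with z = +2.
= (24.8/2) · ln(1.51/0.000417) = 12.40 · ln(3621)
= 12.40 · (8.1945) = 101.61 mV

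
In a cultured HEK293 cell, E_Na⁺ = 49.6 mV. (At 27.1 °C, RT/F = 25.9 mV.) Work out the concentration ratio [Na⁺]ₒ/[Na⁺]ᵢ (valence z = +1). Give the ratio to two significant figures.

ln([out]/[in]) = E·z/(25.9) = 49.6 × 1 / 25.9 = 1.9151
[out]/[in] = e^(1.9151) = 6.787

6.8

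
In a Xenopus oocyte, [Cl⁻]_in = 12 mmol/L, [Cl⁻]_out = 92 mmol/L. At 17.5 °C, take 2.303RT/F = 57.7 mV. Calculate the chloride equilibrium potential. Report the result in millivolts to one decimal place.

-51.0 mV

E = (57.7/z) · log₁₀([Cl⁻]_out/[Cl⁻]_in) with z = -1.
For an anion, dividing by z = -1 reverses the sign.
= (57.7/-1) · log₁₀(92/12) = -57.70 · log₁₀(7.667)
= -57.70 · (0.8846) = -51.04 mV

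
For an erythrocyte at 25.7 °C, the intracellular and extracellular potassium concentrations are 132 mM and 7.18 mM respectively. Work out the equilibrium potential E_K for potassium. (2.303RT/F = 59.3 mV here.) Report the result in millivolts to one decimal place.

-75.0 mV

E = (59.3/z) · log₁₀([K⁺]_out/[K⁺]_in) with z = +1.
= (59.3/1) · log₁₀(7.18/132) = 59.30 · log₁₀(0.05439)
= 59.30 · (-1.2644) = -74.98 mV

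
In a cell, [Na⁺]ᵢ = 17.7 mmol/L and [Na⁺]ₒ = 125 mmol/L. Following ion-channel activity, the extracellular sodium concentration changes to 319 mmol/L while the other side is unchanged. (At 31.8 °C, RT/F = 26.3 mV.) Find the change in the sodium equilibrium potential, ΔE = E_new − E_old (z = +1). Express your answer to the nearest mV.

E_old = (26.3/1)·ln(125/17.7) = 51.41 mV
E_new = (26.3/1)·ln(319/17.7) = 76.05 mV
ΔE = 76.05 − (51.41) = 24.64 mV

25 mV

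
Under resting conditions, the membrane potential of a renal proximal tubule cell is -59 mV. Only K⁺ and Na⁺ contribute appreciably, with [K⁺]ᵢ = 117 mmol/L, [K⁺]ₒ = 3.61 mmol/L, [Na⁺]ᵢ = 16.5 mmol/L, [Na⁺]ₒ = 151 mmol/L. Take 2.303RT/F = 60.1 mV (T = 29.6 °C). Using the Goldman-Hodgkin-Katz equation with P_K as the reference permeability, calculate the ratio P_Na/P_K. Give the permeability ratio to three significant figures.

0.0576

Let α = P_Na/P_K. GHK: Vm = 60.1·log₁₀[(Kₒ + α·Naₒ)/(Kᵢ + α·Naᵢ)].
10^(Vm/60.1) = 10^(-59.0/60.1) = 0.1043
So 0.1043·(Kᵢ + α·Naᵢ) = Kₒ + α·Naₒ → α = (0.1043·117.0 − 3.61) / (151.0 − 0.1043·16.5)
α = (12.2 − 3.61) / (151.0 − 1.721) = 8.594/149.3 = 0.05757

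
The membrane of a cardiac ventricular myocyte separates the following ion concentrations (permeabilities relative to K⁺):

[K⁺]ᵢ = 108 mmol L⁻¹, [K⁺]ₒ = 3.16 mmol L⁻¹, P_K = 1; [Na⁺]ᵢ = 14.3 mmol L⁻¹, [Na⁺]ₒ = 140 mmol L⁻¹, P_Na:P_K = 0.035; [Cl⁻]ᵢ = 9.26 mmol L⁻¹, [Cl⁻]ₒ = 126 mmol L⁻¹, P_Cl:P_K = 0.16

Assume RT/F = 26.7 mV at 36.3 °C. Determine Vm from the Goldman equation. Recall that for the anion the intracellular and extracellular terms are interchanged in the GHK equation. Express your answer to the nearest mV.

Vm = 26.7 · ln[(Σ P·[cation]ₒ + Σ P·[anion]ᵢ) / (Σ P·[cation]ᵢ + Σ P·[anion]ₒ)]
Numerator = 1×3.16 + 0.035×140 + 0.16×9.26 = 9.542
Denominator = 1×108 + 0.035×14.3 + 0.16×126 = 128.7
Vm = 26.7 · ln(0.074161) = 26.7 × (-2.6015) = -69.46 mV

-69 mV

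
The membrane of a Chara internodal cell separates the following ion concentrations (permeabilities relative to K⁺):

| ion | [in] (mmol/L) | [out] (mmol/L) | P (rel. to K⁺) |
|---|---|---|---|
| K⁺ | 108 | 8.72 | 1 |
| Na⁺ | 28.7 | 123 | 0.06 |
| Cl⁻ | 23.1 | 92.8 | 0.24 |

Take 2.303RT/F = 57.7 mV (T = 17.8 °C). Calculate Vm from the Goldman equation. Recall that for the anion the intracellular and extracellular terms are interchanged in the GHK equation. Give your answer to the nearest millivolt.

-45 mV

Vm = 57.7 · log₁₀[(Σ P·[cation]ₒ + Σ P·[anion]ᵢ) / (Σ P·[cation]ᵢ + Σ P·[anion]ₒ)]
Numerator = 1×8.72 + 0.06×123 + 0.24×23.1 = 21.64
Denominator = 1×108 + 0.06×28.7 + 0.24×92.8 = 132
Vm = 57.7 · log₁₀(0.16398) = 57.7 × (-0.7852) = -45.31 mV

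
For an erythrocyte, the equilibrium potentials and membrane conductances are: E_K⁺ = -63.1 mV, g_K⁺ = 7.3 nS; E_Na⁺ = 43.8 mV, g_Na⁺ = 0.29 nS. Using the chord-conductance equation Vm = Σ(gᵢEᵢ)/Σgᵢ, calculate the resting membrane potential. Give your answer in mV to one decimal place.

Σ gᵢEᵢ = 7.3·(-63.1) + 0.29·(43.8) = -447.93
Σ gᵢ = 7.3 + 0.29 = 7.59
Vm = -447.93 / 7.59 = -59.02 mV

-59.0 mV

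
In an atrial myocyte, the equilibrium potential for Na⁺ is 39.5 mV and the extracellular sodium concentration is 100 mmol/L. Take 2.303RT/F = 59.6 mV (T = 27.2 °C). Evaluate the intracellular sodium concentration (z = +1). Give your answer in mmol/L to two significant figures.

22 mmol/L

Nernst: E = (59.6/1) · log₁₀([out]/[in]), so log₁₀([out]/[in]) = 39.5 × 1 / 59.6 = 0.6628.
[out]/[in] = 10^(0.6628) = 4.6.
[in] = 100 / 4.6 = 21.74 mmol/L.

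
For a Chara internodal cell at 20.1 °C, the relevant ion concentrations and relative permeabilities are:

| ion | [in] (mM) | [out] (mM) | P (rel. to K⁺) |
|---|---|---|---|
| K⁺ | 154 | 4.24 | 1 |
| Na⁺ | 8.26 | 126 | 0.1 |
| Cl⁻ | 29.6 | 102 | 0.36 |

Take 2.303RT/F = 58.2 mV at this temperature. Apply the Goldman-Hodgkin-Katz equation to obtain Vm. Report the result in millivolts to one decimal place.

-49.1 mV

Vm = 58.2 · log₁₀[(Σ P·[cation]ₒ + Σ P·[anion]ᵢ) / (Σ P·[cation]ᵢ + Σ P·[anion]ₒ)]
Numerator = 1×4.24 + 0.1×126 + 0.36×29.6 = 27.5
Denominator = 1×154 + 0.1×8.26 + 0.36×102 = 191.5
Vm = 58.2 · log₁₀(0.14355) = 58.2 × (-0.8430) = -49.06 mV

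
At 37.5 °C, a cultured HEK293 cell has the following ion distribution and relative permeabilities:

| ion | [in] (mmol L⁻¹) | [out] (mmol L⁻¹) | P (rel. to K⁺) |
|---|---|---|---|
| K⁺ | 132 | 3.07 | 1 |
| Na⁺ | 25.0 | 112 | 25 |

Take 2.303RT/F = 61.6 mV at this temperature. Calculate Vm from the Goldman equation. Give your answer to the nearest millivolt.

35 mV

Vm = 61.6 · log₁₀[(Σ P·[cation]ₒ + Σ P·[anion]ᵢ) / (Σ P·[cation]ᵢ + Σ P·[anion]ₒ)]
Numerator = 1×3.07 + 25×112 = 2803
Denominator = 1×132 + 25×25.0 = 757
Vm = 61.6 · log₁₀(3.7029) = 61.6 × (0.5685) = 35.02 mV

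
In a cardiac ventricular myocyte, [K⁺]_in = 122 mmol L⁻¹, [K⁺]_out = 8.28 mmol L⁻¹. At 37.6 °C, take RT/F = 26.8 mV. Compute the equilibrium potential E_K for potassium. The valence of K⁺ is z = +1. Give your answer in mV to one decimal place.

E = (26.8/z) · ln([K⁺]_out/[K⁺]_in) with z = +1.
= (26.8/1) · ln(8.28/122) = 26.80 · ln(0.06787)
= 26.80 · (-2.6902) = -72.10 mV

-72.1 mV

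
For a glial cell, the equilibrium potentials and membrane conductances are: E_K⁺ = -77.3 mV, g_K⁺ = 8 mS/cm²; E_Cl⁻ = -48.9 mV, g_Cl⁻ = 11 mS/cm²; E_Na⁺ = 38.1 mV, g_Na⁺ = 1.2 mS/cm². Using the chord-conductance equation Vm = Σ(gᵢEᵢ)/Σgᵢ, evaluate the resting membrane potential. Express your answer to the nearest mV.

-55 mV

Σ gᵢEᵢ = 8·(-77.3) + 11·(-48.9) + 1.2·(38.1) = -1110.58
Σ gᵢ = 8 + 11 + 1.2 = 20.2
Vm = -1110.58 / 20.2 = -54.98 mV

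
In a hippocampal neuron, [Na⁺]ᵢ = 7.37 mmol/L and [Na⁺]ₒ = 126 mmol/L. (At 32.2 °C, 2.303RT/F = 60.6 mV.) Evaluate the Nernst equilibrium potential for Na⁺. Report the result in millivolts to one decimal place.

E = (60.6/z) · log₁₀([Na⁺]_out/[Na⁺]_in) with z = +1.
= (60.6/1) · log₁₀(126/7.37) = 60.60 · log₁₀(17.1)
= 60.60 · (1.2329) = 74.71 mV

74.7 mV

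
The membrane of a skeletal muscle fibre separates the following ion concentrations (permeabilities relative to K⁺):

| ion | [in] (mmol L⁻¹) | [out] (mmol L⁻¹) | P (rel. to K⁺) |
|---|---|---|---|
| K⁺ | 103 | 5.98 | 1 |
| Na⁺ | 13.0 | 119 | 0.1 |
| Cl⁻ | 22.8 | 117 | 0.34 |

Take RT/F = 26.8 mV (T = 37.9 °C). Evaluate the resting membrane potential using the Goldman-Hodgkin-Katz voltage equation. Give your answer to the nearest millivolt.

-46 mV

Vm = 26.8 · ln[(Σ P·[cation]ₒ + Σ P·[anion]ᵢ) / (Σ P·[cation]ᵢ + Σ P·[anion]ₒ)]
Numerator = 1×5.98 + 0.1×119 + 0.34×22.8 = 25.63
Denominator = 1×103 + 0.1×13.0 + 0.34×117 = 144.1
Vm = 26.8 · ln(0.1779) = 26.8 × (-1.7265) = -46.27 mV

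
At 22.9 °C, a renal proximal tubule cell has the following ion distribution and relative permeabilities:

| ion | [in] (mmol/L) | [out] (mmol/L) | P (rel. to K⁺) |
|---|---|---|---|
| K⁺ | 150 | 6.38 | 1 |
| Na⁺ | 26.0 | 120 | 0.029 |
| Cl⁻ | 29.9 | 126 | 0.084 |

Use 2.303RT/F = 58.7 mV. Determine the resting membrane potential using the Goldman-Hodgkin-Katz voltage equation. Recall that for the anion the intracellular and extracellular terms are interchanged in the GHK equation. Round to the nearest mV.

Vm = 58.7 · log₁₀[(Σ P·[cation]ₒ + Σ P·[anion]ᵢ) / (Σ P·[cation]ᵢ + Σ P·[anion]ₒ)]
Numerator = 1×6.38 + 0.029×120 + 0.084×29.9 = 12.37
Denominator = 1×150 + 0.029×26.0 + 0.084×126 = 161.3
Vm = 58.7 · log₁₀(0.076681) = 58.7 × (-1.1153) = -65.47 mV

-65 mV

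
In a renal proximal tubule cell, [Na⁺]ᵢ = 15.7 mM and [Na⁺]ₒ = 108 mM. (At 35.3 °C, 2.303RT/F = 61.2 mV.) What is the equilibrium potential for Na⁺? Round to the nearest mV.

E = (61.2/z) · log₁₀([Na⁺]_out/[Na⁺]_in) with z = +1.
= (61.2/1) · log₁₀(108/15.7) = 61.20 · log₁₀(6.879)
= 61.20 · (0.8375) = 51.26 mV

51 mV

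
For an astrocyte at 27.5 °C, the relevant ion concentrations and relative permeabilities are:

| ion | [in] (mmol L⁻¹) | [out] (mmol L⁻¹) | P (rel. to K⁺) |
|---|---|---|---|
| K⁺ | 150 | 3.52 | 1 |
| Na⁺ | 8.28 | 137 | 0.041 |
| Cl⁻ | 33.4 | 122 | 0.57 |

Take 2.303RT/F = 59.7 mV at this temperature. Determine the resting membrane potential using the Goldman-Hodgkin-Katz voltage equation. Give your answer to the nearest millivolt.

Vm = 59.7 · log₁₀[(Σ P·[cation]ₒ + Σ P·[anion]ᵢ) / (Σ P·[cation]ᵢ + Σ P·[anion]ₒ)]
Numerator = 1×3.52 + 0.041×137 + 0.57×33.4 = 28.17
Denominator = 1×150 + 0.041×8.28 + 0.57×122 = 219.9
Vm = 59.7 · log₁₀(0.12814) = 59.7 × (-0.8923) = -53.27 mV

-53 mV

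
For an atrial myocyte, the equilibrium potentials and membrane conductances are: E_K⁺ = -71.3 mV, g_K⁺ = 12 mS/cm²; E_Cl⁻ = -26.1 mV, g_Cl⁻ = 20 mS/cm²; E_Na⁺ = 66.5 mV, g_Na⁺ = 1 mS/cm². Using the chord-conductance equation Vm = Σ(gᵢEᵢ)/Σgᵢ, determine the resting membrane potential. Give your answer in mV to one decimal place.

-39.7 mV

Σ gᵢEᵢ = 12·(-71.3) + 20·(-26.1) + 1·(66.5) = -1311.10
Σ gᵢ = 12 + 20 + 1 = 33
Vm = -1311.10 / 33 = -39.73 mV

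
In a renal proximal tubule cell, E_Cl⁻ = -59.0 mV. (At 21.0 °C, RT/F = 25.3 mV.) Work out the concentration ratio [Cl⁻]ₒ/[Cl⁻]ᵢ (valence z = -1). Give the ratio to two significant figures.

10

ln([out]/[in]) = E·z/(25.3) = -59.0 × -1 / 25.3 = 2.3320
[out]/[in] = e^(2.3320) = 10.3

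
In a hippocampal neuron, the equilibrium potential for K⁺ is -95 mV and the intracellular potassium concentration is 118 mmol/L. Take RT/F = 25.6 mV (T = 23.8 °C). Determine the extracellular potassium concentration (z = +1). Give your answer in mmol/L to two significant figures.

2.9 mmol/L

Nernst: E = (25.6/1) · ln([out]/[in]), so ln([out]/[in]) = -95.0 × 1 / 25.6 = -3.7109.
[out]/[in] = e^(-3.7109) = 0.02445.
[out] = 0.02445 × 118 = 2.886 mmol/L.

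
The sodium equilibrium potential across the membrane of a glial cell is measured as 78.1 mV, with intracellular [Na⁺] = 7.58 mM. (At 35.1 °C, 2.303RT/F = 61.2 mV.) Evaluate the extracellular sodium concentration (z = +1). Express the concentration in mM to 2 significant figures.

140 mM

Nernst: E = (61.2/1) · log₁₀([out]/[in]), so log₁₀([out]/[in]) = 78.1 × 1 / 61.2 = 1.2761.
[out]/[in] = 10^(1.2761) = 18.89.
[out] = 18.89 × 7.58 = 143.2 mM.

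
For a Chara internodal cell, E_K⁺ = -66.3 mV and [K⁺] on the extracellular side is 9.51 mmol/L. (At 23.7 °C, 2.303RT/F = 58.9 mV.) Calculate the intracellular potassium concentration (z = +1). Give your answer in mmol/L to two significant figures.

130 mmol/L

Nernst: E = (58.9/1) · log₁₀([out]/[in]), so log₁₀([out]/[in]) = -66.3 × 1 / 58.9 = -1.1256.
[out]/[in] = 10^(-1.1256) = 0.07488.
[in] = 9.51 / 0.07488 = 127 mmol/L.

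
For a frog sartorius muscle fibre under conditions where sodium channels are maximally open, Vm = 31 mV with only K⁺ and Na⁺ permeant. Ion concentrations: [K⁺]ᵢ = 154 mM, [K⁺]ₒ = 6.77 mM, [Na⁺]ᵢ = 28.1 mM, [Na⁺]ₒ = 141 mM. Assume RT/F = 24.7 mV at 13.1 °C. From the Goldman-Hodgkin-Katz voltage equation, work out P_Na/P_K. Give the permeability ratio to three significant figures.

12.6

Let α = P_Na/P_K. GHK: Vm = 24.7·ln[(Kₒ + α·Naₒ)/(Kᵢ + α·Naᵢ)].
e^(Vm/24.7) = e^(31.0/24.7) = 3.5081
So 3.5081·(Kᵢ + α·Naᵢ) = Kₒ + α·Naₒ → α = (3.5081·154.0 − 6.77) / (141.0 − 3.5081·28.1)
α = (540.2 − 6.77) / (141.0 − 98.58) = 533.5/42.42 = 12.57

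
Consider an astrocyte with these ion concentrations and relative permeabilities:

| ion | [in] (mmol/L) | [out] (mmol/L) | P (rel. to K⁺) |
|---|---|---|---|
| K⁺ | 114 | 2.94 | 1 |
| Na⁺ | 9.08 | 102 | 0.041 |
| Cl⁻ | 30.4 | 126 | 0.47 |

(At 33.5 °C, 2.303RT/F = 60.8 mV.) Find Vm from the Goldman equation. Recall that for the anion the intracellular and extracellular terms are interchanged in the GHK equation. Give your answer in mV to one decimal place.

Vm = 60.8 · log₁₀[(Σ P·[cation]ₒ + Σ P·[anion]ᵢ) / (Σ P·[cation]ᵢ + Σ P·[anion]ₒ)]
Numerator = 1×2.94 + 0.041×102 + 0.47×30.4 = 21.41
Denominator = 1×114 + 0.041×9.08 + 0.47×126 = 173.6
Vm = 60.8 · log₁₀(0.12333) = 60.8 × (-0.9089) = -55.26 mV

-55.3 mV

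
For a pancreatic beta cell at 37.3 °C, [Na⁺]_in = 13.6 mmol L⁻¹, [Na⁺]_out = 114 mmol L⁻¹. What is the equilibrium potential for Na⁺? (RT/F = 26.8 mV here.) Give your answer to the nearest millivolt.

E = (26.8/z) · ln([Na⁺]_out/[Na⁺]_in) with z = +1.
= (26.8/1) · ln(114/13.6) = 26.80 · ln(8.382)
= 26.80 · (2.1261) = 56.98 mV

57 mV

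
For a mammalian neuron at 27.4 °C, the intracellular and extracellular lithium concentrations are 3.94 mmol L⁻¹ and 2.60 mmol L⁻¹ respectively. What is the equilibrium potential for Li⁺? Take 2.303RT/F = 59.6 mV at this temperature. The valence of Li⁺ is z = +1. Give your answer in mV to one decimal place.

E = (59.6/z) · log₁₀([Li⁺]_out/[Li⁺]_in) with z = +1.
= (59.6/1) · log₁₀(2.60/3.94) = 59.60 · log₁₀(0.6599)
= 59.60 · (-0.1805) = -10.76 mV

-10.8 mV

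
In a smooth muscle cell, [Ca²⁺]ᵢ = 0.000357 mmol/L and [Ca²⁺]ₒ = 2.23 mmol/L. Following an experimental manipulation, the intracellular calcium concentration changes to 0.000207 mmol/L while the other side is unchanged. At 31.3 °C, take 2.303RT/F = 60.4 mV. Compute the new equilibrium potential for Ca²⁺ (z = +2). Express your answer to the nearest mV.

After the shift: [Ca²⁺]_out = 2.23, [Ca²⁺]_in = 0.000207 mmol/L.
E_new = (60.4/2)·log₁₀(2.23/0.000207) = 30.20 · (4.0323) = 121.78 mV

122 mV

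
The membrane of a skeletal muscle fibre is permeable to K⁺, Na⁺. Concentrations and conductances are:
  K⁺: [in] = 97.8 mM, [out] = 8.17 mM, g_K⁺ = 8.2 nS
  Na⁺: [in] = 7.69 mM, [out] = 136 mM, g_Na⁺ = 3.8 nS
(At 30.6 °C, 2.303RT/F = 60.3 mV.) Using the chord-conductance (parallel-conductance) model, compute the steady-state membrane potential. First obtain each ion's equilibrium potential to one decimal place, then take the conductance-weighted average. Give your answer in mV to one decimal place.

E_K⁺ = (60.3/1)·log₁₀(8.17/97.8) = -65.0 mV
E_Na⁺ = (60.3/1)·log₁₀(136/7.69) = 75.2 mV
Vm = (Σ gᵢEᵢ)/(Σ gᵢ) = (8.2·-65.0 + 3.8·75.2) / (8.2 + 3.8)
= -247.24 / 12 = -20.60 mV

-20.6 mV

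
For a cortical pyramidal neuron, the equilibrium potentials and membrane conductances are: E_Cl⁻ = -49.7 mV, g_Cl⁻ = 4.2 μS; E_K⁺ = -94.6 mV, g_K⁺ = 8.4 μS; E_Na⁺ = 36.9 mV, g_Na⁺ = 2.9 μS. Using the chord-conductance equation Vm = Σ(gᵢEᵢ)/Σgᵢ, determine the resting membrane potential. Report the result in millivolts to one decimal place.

Σ gᵢEᵢ = 4.2·(-49.7) + 8.4·(-94.6) + 2.9·(36.9) = -896.37
Σ gᵢ = 4.2 + 8.4 + 2.9 = 15.5
Vm = -896.37 / 15.5 = -57.83 mV

-57.8 mV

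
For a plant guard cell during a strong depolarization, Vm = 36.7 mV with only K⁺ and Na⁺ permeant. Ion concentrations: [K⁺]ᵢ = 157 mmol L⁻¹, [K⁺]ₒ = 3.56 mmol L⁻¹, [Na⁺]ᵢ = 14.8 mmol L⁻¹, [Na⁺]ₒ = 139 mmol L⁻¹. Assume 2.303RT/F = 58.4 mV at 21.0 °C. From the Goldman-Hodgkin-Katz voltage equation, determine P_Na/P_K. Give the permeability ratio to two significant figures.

Let α = P_Na/P_K. GHK: Vm = 58.4·log₁₀[(Kₒ + α·Naₒ)/(Kᵢ + α·Naᵢ)].
10^(Vm/58.4) = 10^(36.7/58.4) = 4.2503
So 4.2503·(Kᵢ + α·Naᵢ) = Kₒ + α·Naₒ → α = (4.2503·157.0 − 3.56) / (139.0 − 4.2503·14.8)
α = (667.3 − 3.56) / (139.0 − 62.91) = 663.7/76.09 = 8.723

8.7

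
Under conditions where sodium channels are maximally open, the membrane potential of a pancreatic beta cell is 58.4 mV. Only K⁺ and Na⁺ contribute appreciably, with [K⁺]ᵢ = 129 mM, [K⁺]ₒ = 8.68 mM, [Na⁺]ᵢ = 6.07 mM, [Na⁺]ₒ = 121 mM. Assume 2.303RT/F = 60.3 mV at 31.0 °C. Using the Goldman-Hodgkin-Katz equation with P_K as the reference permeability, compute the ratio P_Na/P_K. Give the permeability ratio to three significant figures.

Let α = P_Na/P_K. GHK: Vm = 60.3·log₁₀[(Kₒ + α·Naₒ)/(Kᵢ + α·Naᵢ)].
10^(Vm/60.3) = 10^(58.4/60.3) = 9.3002
So 9.3002·(Kᵢ + α·Naᵢ) = Kₒ + α·Naₒ → α = (9.3002·129.0 − 8.68) / (121.0 − 9.3002·6.07)
α = (1200 − 8.68) / (121.0 − 56.45) = 1191/64.55 = 18.45

18.5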